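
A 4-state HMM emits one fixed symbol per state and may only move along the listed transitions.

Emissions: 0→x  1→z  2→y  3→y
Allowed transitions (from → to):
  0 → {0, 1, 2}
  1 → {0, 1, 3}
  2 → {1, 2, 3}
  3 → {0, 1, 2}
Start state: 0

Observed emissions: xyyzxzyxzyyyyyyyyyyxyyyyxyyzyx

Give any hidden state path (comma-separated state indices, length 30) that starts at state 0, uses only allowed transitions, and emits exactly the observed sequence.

  pos 0: x in {0}, choose 0; start
  pos 1: y in {2,3}, choose 2; 0->2 ok
  pos 2: y in {2,3}, choose 2; 2->2 ok
  pos 3: z in {1}, choose 1; 2->1 ok
  pos 4: x in {0}, choose 0; 1->0 ok
  pos 5: z in {1}, choose 1; 0->1 ok
  pos 6: y in {2,3}, choose 3; 1->3 ok
  pos 7: x in {0}, choose 0; 3->0 ok
  pos 8: z in {1}, choose 1; 0->1 ok
  pos 9: y in {2,3}, choose 3; 1->3 ok
  pos 10: y in {2,3}, choose 2; 3->2 ok
  pos 11: y in {2,3}, choose 2; 2->2 ok
  pos 12: y in {2,3}, choose 2; 2->2 ok
  pos 13: y in {2,3}, choose 2; 2->2 ok
  pos 14: y in {2,3}, choose 3; 2->3 ok
  pos 15: y in {2,3}, choose 2; 3->2 ok
  pos 16: y in {2,3}, choose 2; 2->2 ok
  pos 17: y in {2,3}, choose 2; 2->2 ok
  pos 18: y in {2,3}, choose 3; 2->3 ok
  pos 19: x in {0}, choose 0; 3->0 ok
  pos 20: y in {2,3}, choose 2; 0->2 ok
  pos 21: y in {2,3}, choose 2; 2->2 ok
  pos 22: y in {2,3}, choose 2; 2->2 ok
  pos 23: y in {2,3}, choose 3; 2->3 ok
  pos 24: x in {0}, choose 0; 3->0 ok
  pos 25: y in {2,3}, choose 2; 0->2 ok
  pos 26: y in {2,3}, choose 3; 2->3 ok
  pos 27: z in {1}, choose 1; 3->1 ok
  pos 28: y in {2,3}, choose 3; 1->3 ok
  pos 29: x in {0}, choose 0; 3->0 ok

0,2,2,1,0,1,3,0,1,3,2,2,2,2,3,2,2,2,3,0,2,2,2,3,0,2,3,1,3,0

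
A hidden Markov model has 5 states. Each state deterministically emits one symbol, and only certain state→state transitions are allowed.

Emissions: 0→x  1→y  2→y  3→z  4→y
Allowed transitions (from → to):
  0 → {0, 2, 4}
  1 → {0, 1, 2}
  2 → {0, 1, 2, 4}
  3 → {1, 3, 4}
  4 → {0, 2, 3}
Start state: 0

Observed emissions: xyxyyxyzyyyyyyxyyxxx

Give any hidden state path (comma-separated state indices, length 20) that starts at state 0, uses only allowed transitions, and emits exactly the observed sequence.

0,4,0,2,4,0,4,3,1,2,4,2,2,4,0,2,4,0,0,0

  [0] x  {0}  => 0  start
  [1] y  {1,2,4}  => 4  0->4 ok
  [2] x  {0}  => 0  4->0 ok
  [3] y  {1,2,4}  => 2  0->2 ok
  [4] y  {1,2,4}  => 4  2->4 ok
  [5] x  {0}  => 0  4->0 ok
  [6] y  {1,2,4}  => 4  0->4 ok
  [7] z  {3}  => 3  4->3 ok
  [8] y  {1,2,4}  => 1  3->1 ok
  [9] y  {1,2,4}  => 2  1->2 ok
  [10] y  {1,2,4}  => 4  2->4 ok
  [11] y  {1,2,4}  => 2  4->2 ok
  [12] y  {1,2,4}  => 2  2->2 ok
  [13] y  {1,2,4}  => 4  2->4 ok
  [14] x  {0}  => 0  4->0 ok
  [15] y  {1,2,4}  => 2  0->2 ok
  [16] y  {1,2,4}  => 4  2->4 ok
  [17] x  {0}  => 0  4->0 ok
  [18] x  {0}  => 0  0->0 ok
  [19] x  {0}  => 0  0->0 ok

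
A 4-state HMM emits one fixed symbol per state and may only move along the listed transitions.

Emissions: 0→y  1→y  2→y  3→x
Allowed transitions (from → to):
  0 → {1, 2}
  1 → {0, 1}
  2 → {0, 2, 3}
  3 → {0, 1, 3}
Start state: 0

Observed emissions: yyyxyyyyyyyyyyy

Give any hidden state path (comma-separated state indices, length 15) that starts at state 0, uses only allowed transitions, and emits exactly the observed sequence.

  pos 0: y in {0,1,2}, choose 0; start
  pos 1: y in {0,1,2}, choose 2; 0->2 ok
  pos 2: y in {0,1,2}, choose 2; 2->2 ok
  pos 3: x in {3}, choose 3; 2->3 ok
  pos 4: y in {0,1,2}, choose 0; 3->0 ok
  pos 5: y in {0,1,2}, choose 2; 0->2 ok
  pos 6: y in {0,1,2}, choose 0; 2->0 ok
  pos 7: y in {0,1,2}, choose 1; 0->1 ok
  pos 8: y in {0,1,2}, choose 0; 1->0 ok
  pos 9: y in {0,1,2}, choose 1; 0->1 ok
  pos 10: y in {0,1,2}, choose 0; 1->0 ok
  pos 11: y in {0,1,2}, choose 1; 0->1 ok
  pos 12: y in {0,1,2}, choose 1; 1->1 ok
  pos 13: y in {0,1,2}, choose 1; 1->1 ok
  pos 14: y in {0,1,2}, choose 1; 1->1 ok

0,2,2,3,0,2,0,1,0,1,0,1,1,1,1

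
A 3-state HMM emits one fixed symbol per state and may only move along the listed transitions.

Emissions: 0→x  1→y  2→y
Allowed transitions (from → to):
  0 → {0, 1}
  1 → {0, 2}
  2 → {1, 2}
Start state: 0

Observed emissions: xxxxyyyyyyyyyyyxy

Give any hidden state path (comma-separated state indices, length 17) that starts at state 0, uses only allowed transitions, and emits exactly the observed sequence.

0,0,0,0,1,2,2,1,2,1,2,2,1,2,1,0,1

  0: obs=x cand={0} pick 0 [start]
  1: obs=x cand={0} pick 0 [0->0 ok]
  2: obs=x cand={0} pick 0 [0->0 ok]
  3: obs=x cand={0} pick 0 [0->0 ok]
  4: obs=y cand={1,2} pick 1 [0->1 ok]
  5: obs=y cand={1,2} pick 2 [1->2 ok]
  6: obs=y cand={1,2} pick 2 [2->2 ok]
  7: obs=y cand={1,2} pick 1 [2->1 ok]
  8: obs=y cand={1,2} pick 2 [1->2 ok]
  9: obs=y cand={1,2} pick 1 [2->1 ok]
  10: obs=y cand={1,2} pick 2 [1->2 ok]
  11: obs=y cand={1,2} pick 2 [2->2 ok]
  12: obs=y cand={1,2} pick 1 [2->1 ok]
  13: obs=y cand={1,2} pick 2 [1->2 ok]
  14: obs=y cand={1,2} pick 1 [2->1 ok]
  15: obs=x cand={0} pick 0 [1->0 ok]
  16: obs=y cand={1,2} pick 1 [0->1 ok]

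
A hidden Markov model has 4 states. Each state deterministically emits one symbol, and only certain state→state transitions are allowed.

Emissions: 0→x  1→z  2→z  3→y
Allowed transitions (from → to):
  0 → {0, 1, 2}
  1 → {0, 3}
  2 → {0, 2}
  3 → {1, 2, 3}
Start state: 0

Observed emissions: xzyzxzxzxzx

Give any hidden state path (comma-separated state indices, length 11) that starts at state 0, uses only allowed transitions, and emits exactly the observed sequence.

0,1,3,2,0,1,0,2,0,1,0

  [0] x  {0}  => 0  start
  [1] z  {1,2}  => 1  0->1 ok
  [2] y  {3}  => 3  1->3 ok
  [3] z  {1,2}  => 2  3->2 ok
  [4] x  {0}  => 0  2->0 ok
  [5] z  {1,2}  => 1  0->1 ok
  [6] x  {0}  => 0  1->0 ok
  [7] z  {1,2}  => 2  0->2 ok
  [8] x  {0}  => 0  2->0 ok
  [9] z  {1,2}  => 1  0->1 ok
  [10] x  {0}  => 0  1->0 ok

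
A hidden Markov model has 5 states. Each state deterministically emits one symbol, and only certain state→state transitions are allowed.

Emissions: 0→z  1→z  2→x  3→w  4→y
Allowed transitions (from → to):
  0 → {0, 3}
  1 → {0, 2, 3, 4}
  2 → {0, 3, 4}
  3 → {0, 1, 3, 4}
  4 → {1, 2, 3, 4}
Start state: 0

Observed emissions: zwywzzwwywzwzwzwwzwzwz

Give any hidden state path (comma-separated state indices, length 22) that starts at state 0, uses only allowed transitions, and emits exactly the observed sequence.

0,3,4,3,0,0,3,3,4,3,0,3,0,3,0,3,3,0,3,0,3,0

  [0] z  {0,1}  => 0  start
  [1] w  {3}  => 3  0->3 ok
  [2] y  {4}  => 4  3->4 ok
  [3] w  {3}  => 3  4->3 ok
  [4] z  {0,1}  => 0  3->0 ok
  [5] z  {0,1}  => 0  0->0 ok
  [6] w  {3}  => 3  0->3 ok
  [7] w  {3}  => 3  3->3 ok
  [8] y  {4}  => 4  3->4 ok
  [9] w  {3}  => 3  4->3 ok
  [10] z  {0,1}  => 0  3->0 ok
  [11] w  {3}  => 3  0->3 ok
  [12] z  {0,1}  => 0  3->0 ok
  [13] w  {3}  => 3  0->3 ok
  [14] z  {0,1}  => 0  3->0 ok
  [15] w  {3}  => 3  0->3 ok
  [16] w  {3}  => 3  3->3 ok
  [17] z  {0,1}  => 0  3->0 ok
  [18] w  {3}  => 3  0->3 ok
  [19] z  {0,1}  => 0  3->0 ok
  [20] w  {3}  => 3  0->3 ok
  [21] z  {0,1}  => 0  3->0 ok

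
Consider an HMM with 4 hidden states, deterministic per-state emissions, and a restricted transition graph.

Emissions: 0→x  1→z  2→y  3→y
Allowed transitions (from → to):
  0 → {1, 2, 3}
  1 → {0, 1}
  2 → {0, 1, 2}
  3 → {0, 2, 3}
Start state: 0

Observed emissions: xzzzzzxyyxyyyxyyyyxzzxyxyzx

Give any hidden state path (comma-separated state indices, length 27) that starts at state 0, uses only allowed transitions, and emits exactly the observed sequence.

0,1,1,1,1,1,0,3,2,0,3,3,2,0,3,3,3,3,0,1,1,0,3,0,2,1,0

  [0] x  {0}  => 0  start
  [1] z  {1}  => 1  0->1 ok
  [2] z  {1}  => 1  1->1 ok
  [3] z  {1}  => 1  1->1 ok
  [4] z  {1}  => 1  1->1 ok
  [5] z  {1}  => 1  1->1 ok
  [6] x  {0}  => 0  1->0 ok
  [7] y  {2,3}  => 3  0->3 ok
  [8] y  {2,3}  => 2  3->2 ok
  [9] x  {0}  => 0  2->0 ok
  [10] y  {2,3}  => 3  0->3 ok
  [11] y  {2,3}  => 3  3->3 ok
  [12] y  {2,3}  => 2  3->2 ok
  [13] x  {0}  => 0  2->0 ok
  [14] y  {2,3}  => 3  0->3 ok
  [15] y  {2,3}  => 3  3->3 ok
  [16] y  {2,3}  => 3  3->3 ok
  [17] y  {2,3}  => 3  3->3 ok
  [18] x  {0}  => 0  3->0 ok
  [19] z  {1}  => 1  0->1 ok
  [20] z  {1}  => 1  1->1 ok
  [21] x  {0}  => 0  1->0 ok
  [22] y  {2,3}  => 3  0->3 ok
  [23] x  {0}  => 0  3->0 ok
  [24] y  {2,3}  => 2  0->2 ok
  [25] z  {1}  => 1  2->1 ok
  [26] x  {0}  => 0  1->0 ok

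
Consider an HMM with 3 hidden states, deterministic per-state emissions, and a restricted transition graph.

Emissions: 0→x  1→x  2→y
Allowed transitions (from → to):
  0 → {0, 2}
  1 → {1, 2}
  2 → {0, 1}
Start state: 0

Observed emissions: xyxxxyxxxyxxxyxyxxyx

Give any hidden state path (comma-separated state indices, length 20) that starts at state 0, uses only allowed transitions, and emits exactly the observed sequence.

0,2,1,1,1,2,0,0,0,2,0,0,0,2,0,2,1,1,2,0

  t0 'x' -> {0,1}, take 0 (start)
  t1 'y' -> {2}, take 2 (0->2 ok)
  t2 'x' -> {0,1}, take 1 (2->1 ok)
  t3 'x' -> {0,1}, take 1 (1->1 ok)
  t4 'x' -> {0,1}, take 1 (1->1 ok)
  t5 'y' -> {2}, take 2 (1->2 ok)
  t6 'x' -> {0,1}, take 0 (2->0 ok)
  t7 'x' -> {0,1}, take 0 (0->0 ok)
  t8 'x' -> {0,1}, take 0 (0->0 ok)
  t9 'y' -> {2}, take 2 (0->2 ok)
  t10 'x' -> {0,1}, take 0 (2->0 ok)
  t11 'x' -> {0,1}, take 0 (0->0 ok)
  t12 'x' -> {0,1}, take 0 (0->0 ok)
  t13 'y' -> {2}, take 2 (0->2 ok)
  t14 'x' -> {0,1}, take 0 (2->0 ok)
  t15 'y' -> {2}, take 2 (0->2 ok)
  t16 'x' -> {0,1}, take 1 (2->1 ok)
  t17 'x' -> {0,1}, take 1 (1->1 ok)
  t18 'y' -> {2}, take 2 (1->2 ok)
  t19 'x' -> {0,1}, take 0 (2->0 ok)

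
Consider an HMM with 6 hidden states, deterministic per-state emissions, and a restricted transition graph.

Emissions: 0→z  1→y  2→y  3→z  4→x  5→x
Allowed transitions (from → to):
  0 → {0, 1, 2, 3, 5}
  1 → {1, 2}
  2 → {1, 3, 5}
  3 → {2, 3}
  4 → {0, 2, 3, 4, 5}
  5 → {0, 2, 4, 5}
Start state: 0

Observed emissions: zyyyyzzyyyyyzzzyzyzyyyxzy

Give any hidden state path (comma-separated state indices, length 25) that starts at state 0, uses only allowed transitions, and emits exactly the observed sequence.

0,1,2,1,2,3,3,2,1,1,1,2,3,3,3,2,3,2,3,2,1,2,5,0,2

  pos 0: z in {0,3}, choose 0; start
  pos 1: y in {1,2}, choose 1; 0->1 ok
  pos 2: y in {1,2}, choose 2; 1->2 ok
  pos 3: y in {1,2}, choose 1; 2->1 ok
  pos 4: y in {1,2}, choose 2; 1->2 ok
  pos 5: z in {0,3}, choose 3; 2->3 ok
  pos 6: z in {0,3}, choose 3; 3->3 ok
  pos 7: y in {1,2}, choose 2; 3->2 ok
  pos 8: y in {1,2}, choose 1; 2->1 ok
  pos 9: y in {1,2}, choose 1; 1->1 ok
  pos 10: y in {1,2}, choose 1; 1->1 ok
  pos 11: y in {1,2}, choose 2; 1->2 ok
  pos 12: z in {0,3}, choose 3; 2->3 ok
  pos 13: z in {0,3}, choose 3; 3->3 ok
  pos 14: z in {0,3}, choose 3; 3->3 ok
  pos 15: y in {1,2}, choose 2; 3->2 ok
  pos 16: z in {0,3}, choose 3; 2->3 ok
  pos 17: y in {1,2}, choose 2; 3->2 ok
  pos 18: z in {0,3}, choose 3; 2->3 ok
  pos 19: y in {1,2}, choose 2; 3->2 ok
  pos 20: y in {1,2}, choose 1; 2->1 ok
  pos 21: y in {1,2}, choose 2; 1->2 ok
  pos 22: x in {4,5}, choose 5; 2->5 ok
  pos 23: z in {0,3}, choose 0; 5->0 ok
  pos 24: y in {1,2}, choose 2; 0->2 ok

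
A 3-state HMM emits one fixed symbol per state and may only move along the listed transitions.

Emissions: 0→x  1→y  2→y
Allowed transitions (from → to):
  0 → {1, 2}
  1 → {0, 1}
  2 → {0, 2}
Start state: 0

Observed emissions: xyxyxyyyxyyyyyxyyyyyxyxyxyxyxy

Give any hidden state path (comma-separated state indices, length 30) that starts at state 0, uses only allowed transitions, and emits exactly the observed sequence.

  pos 0: x in {0}, choose 0; start
  pos 1: y in {1,2}, choose 2; 0->2 ok
  pos 2: x in {0}, choose 0; 2->0 ok
  pos 3: y in {1,2}, choose 2; 0->2 ok
  pos 4: x in {0}, choose 0; 2->0 ok
  pos 5: y in {1,2}, choose 1; 0->1 ok
  pos 6: y in {1,2}, choose 1; 1->1 ok
  pos 7: y in {1,2}, choose 1; 1->1 ok
  pos 8: x in {0}, choose 0; 1->0 ok
  pos 9: y in {1,2}, choose 1; 0->1 ok
  pos 10: y in {1,2}, choose 1; 1->1 ok
  pos 11: y in {1,2}, choose 1; 1->1 ok
  pos 12: y in {1,2}, choose 1; 1->1 ok
  pos 13: y in {1,2}, choose 1; 1->1 ok
  pos 14: x in {0}, choose 0; 1->0 ok
  pos 15: y in {1,2}, choose 2; 0->2 ok
  pos 16: y in {1,2}, choose 2; 2->2 ok
  pos 17: y in {1,2}, choose 2; 2->2 ok
  pos 18: y in {1,2}, choose 2; 2->2 ok
  pos 19: y in {1,2}, choose 2; 2->2 ok
  pos 20: x in {0}, choose 0; 2->0 ok
  pos 21: y in {1,2}, choose 2; 0->2 ok
  pos 22: x in {0}, choose 0; 2->0 ok
  pos 23: y in {1,2}, choose 2; 0->2 ok
  pos 24: x in {0}, choose 0; 2->0 ok
  pos 25: y in {1,2}, choose 2; 0->2 ok
  pos 26: x in {0}, choose 0; 2->0 ok
  pos 27: y in {1,2}, choose 1; 0->1 ok
  pos 28: x in {0}, choose 0; 1->0 ok
  pos 29: y in {1,2}, choose 1; 0->1 ok

0,2,0,2,0,1,1,1,0,1,1,1,1,1,0,2,2,2,2,2,0,2,0,2,0,2,0,1,0,1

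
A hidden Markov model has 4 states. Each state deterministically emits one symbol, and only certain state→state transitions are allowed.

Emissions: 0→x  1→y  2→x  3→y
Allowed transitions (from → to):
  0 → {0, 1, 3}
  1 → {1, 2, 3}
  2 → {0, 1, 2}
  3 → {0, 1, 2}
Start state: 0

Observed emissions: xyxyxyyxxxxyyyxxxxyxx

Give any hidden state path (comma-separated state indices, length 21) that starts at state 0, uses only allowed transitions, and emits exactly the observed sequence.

  pos 0: x in {0,2}, choose 0; start
  pos 1: y in {1,3}, choose 3; 0->3 ok
  pos 2: x in {0,2}, choose 0; 3->0 ok
  pos 3: y in {1,3}, choose 1; 0->1 ok
  pos 4: x in {0,2}, choose 2; 1->2 ok
  pos 5: y in {1,3}, choose 1; 2->1 ok
  pos 6: y in {1,3}, choose 1; 1->1 ok
  pos 7: x in {0,2}, choose 2; 1->2 ok
  pos 8: x in {0,2}, choose 2; 2->2 ok
  pos 9: x in {0,2}, choose 2; 2->2 ok
  pos 10: x in {0,2}, choose 2; 2->2 ok
  pos 11: y in {1,3}, choose 1; 2->1 ok
  pos 12: y in {1,3}, choose 1; 1->1 ok
  pos 13: y in {1,3}, choose 1; 1->1 ok
  pos 14: x in {0,2}, choose 2; 1->2 ok
  pos 15: x in {0,2}, choose 2; 2->2 ok
  pos 16: x in {0,2}, choose 2; 2->2 ok
  pos 17: x in {0,2}, choose 0; 2->0 ok
  pos 18: y in {1,3}, choose 3; 0->3 ok
  pos 19: x in {0,2}, choose 2; 3->2 ok
  pos 20: x in {0,2}, choose 0; 2->0 ok

0,3,0,1,2,1,1,2,2,2,2,1,1,1,2,2,2,0,3,2,0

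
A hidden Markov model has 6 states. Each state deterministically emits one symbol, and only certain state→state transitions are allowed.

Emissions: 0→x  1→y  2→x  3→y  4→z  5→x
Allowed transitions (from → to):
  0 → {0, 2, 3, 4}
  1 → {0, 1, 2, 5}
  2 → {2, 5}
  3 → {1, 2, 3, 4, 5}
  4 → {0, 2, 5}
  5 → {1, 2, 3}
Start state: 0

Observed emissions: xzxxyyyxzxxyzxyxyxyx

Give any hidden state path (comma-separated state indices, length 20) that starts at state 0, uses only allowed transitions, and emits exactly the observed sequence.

  [0] x  {0,2,5}  => 0  start
  [1] z  {4}  => 4  0->4 ok
  [2] x  {0,2,5}  => 2  4->2 ok
  [3] x  {0,2,5}  => 5  2->5 ok
  [4] y  {1,3}  => 3  5->3 ok
  [5] y  {1,3}  => 3  3->3 ok
  [6] y  {1,3}  => 1  3->1 ok
  [7] x  {0,2,5}  => 0  1->0 ok
  [8] z  {4}  => 4  0->4 ok
  [9] x  {0,2,5}  => 2  4->2 ok
  [10] x  {0,2,5}  => 5  2->5 ok
  [11] y  {1,3}  => 3  5->3 ok
  [12] z  {4}  => 4  3->4 ok
  [13] x  {0,2,5}  => 5  4->5 ok
  [14] y  {1,3}  => 1  5->1 ok
  [15] x  {0,2,5}  => 5  1->5 ok
  [16] y  {1,3}  => 1  5->1 ok
  [17] x  {0,2,5}  => 5  1->5 ok
  [18] y  {1,3}  => 3  5->3 ok
  [19] x  {0,2,5}  => 2  3->2 ok

0,4,2,5,3,3,1,0,4,2,5,3,4,5,1,5,1,5,3,2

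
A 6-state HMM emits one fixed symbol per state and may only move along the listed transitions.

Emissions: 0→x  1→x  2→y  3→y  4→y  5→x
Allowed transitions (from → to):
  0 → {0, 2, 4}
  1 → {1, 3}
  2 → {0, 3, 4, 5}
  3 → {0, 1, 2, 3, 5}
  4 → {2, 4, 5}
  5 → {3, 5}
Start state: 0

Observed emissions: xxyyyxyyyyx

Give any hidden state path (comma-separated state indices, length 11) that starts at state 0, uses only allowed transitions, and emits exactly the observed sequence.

0,0,4,2,4,5,3,3,3,3,1

  0: obs=x cand={0,1,5} pick 0 [start]
  1: obs=x cand={0,1,5} pick 0 [0->0 ok]
  2: obs=y cand={2,3,4} pick 4 [0->4 ok]
  3: obs=y cand={2,3,4} pick 2 [4->2 ok]
  4: obs=y cand={2,3,4} pick 4 [2->4 ok]
  5: obs=x cand={0,1,5} pick 5 [4->5 ok]
  6: obs=y cand={2,3,4} pick 3 [5->3 ok]
  7: obs=y cand={2,3,4} pick 3 [3->3 ok]
  8: obs=y cand={2,3,4} pick 3 [3->3 ok]
  9: obs=y cand={2,3,4} pick 3 [3->3 ok]
  10: obs=x cand={0,1,5} pick 1 [3->1 ok]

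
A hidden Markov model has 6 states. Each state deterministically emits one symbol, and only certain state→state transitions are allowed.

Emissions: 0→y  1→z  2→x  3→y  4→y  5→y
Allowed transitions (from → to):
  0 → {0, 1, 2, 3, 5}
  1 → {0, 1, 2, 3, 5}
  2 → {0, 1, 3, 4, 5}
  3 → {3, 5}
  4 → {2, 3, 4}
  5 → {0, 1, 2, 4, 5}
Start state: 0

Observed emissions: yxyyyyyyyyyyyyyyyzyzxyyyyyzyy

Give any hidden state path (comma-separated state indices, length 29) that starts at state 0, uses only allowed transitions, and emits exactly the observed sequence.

0,2,4,4,4,4,4,4,4,3,5,0,3,3,5,0,0,1,5,1,2,5,0,0,3,5,1,3,3

  t0 'y' -> {0,3,4,5}, take 0 (start)
  t1 'x' -> {2}, take 2 (0->2 ok)
  t2 'y' -> {0,3,4,5}, take 4 (2->4 ok)
  t3 'y' -> {0,3,4,5}, take 4 (4->4 ok)
  t4 'y' -> {0,3,4,5}, take 4 (4->4 ok)
  t5 'y' -> {0,3,4,5}, take 4 (4->4 ok)
  t6 'y' -> {0,3,4,5}, take 4 (4->4 ok)
  t7 'y' -> {0,3,4,5}, take 4 (4->4 ok)
  t8 'y' -> {0,3,4,5}, take 4 (4->4 ok)
  t9 'y' -> {0,3,4,5}, take 3 (4->3 ok)
  t10 'y' -> {0,3,4,5}, take 5 (3->5 ok)
  t11 'y' -> {0,3,4,5}, take 0 (5->0 ok)
  t12 'y' -> {0,3,4,5}, take 3 (0->3 ok)
  t13 'y' -> {0,3,4,5}, take 3 (3->3 ok)
  t14 'y' -> {0,3,4,5}, take 5 (3->5 ok)
  t15 'y' -> {0,3,4,5}, take 0 (5->0 ok)
  t16 'y' -> {0,3,4,5}, take 0 (0->0 ok)
  t17 'z' -> {1}, take 1 (0->1 ok)
  t18 'y' -> {0,3,4,5}, take 5 (1->5 ok)
  t19 'z' -> {1}, take 1 (5->1 ok)
  t20 'x' -> {2}, take 2 (1->2 ok)
  t21 'y' -> {0,3,4,5}, take 5 (2->5 ok)
  t22 'y' -> {0,3,4,5}, take 0 (5->0 ok)
  t23 'y' -> {0,3,4,5}, take 0 (0->0 ok)
  t24 'y' -> {0,3,4,5}, take 3 (0->3 ok)
  t25 'y' -> {0,3,4,5}, take 5 (3->5 ok)
  t26 'z' -> {1}, take 1 (5->1 ok)
  t27 'y' -> {0,3,4,5}, take 3 (1->3 ok)
  t28 'y' -> {0,3,4,5}, take 3 (3->3 ok)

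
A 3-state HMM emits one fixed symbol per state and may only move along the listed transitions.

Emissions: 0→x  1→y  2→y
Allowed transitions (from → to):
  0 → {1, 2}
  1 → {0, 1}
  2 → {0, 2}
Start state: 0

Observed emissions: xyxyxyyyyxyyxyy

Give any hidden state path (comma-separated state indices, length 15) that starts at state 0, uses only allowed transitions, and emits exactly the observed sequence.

0,1,0,2,0,2,2,2,2,0,1,1,0,1,1

  0: obs=x cand={0} pick 0 [start]
  1: obs=y cand={1,2} pick 1 [0->1 ok]
  2: obs=x cand={0} pick 0 [1->0 ok]
  3: obs=y cand={1,2} pick 2 [0->2 ok]
  4: obs=x cand={0} pick 0 [2->0 ok]
  5: obs=y cand={1,2} pick 2 [0->2 ok]
  6: obs=y cand={1,2} pick 2 [2->2 ok]
  7: obs=y cand={1,2} pick 2 [2->2 ok]
  8: obs=y cand={1,2} pick 2 [2->2 ok]
  9: obs=x cand={0} pick 0 [2->0 ok]
  10: obs=y cand={1,2} pick 1 [0->1 ok]
  11: obs=y cand={1,2} pick 1 [1->1 ok]
  12: obs=x cand={0} pick 0 [1->0 ok]
  13: obs=y cand={1,2} pick 1 [0->1 ok]
  14: obs=y cand={1,2} pick 1 [1->1 ok]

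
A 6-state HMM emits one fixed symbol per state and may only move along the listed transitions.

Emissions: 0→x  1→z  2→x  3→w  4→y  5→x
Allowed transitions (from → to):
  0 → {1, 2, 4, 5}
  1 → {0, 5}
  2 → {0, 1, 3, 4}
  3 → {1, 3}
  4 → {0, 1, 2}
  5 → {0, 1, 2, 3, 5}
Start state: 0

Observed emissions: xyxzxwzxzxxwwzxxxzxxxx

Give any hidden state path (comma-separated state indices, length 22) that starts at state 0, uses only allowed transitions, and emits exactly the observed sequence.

  t0 'x' -> {0,2,5}, take 0 (start)
  t1 'y' -> {4}, take 4 (0->4 ok)
  t2 'x' -> {0,2,5}, take 2 (4->2 ok)
  t3 'z' -> {1}, take 1 (2->1 ok)
  t4 'x' -> {0,2,5}, take 5 (1->5 ok)
  t5 'w' -> {3}, take 3 (5->3 ok)
  t6 'z' -> {1}, take 1 (3->1 ok)
  t7 'x' -> {0,2,5}, take 5 (1->5 ok)
  t8 'z' -> {1}, take 1 (5->1 ok)
  t9 'x' -> {0,2,5}, take 5 (1->5 ok)
  t10 'x' -> {0,2,5}, take 2 (5->2 ok)
  t11 'w' -> {3}, take 3 (2->3 ok)
  t12 'w' -> {3}, take 3 (3->3 ok)
  t13 'z' -> {1}, take 1 (3->1 ok)
  t14 'x' -> {0,2,5}, take 0 (1->0 ok)
  t15 'x' -> {0,2,5}, take 5 (0->5 ok)
  t16 'x' -> {0,2,5}, take 2 (5->2 ok)
  t17 'z' -> {1}, take 1 (2->1 ok)
  t18 'x' -> {0,2,5}, take 5 (1->5 ok)
  t19 'x' -> {0,2,5}, take 0 (5->0 ok)
  t20 'x' -> {0,2,5}, take 5 (0->5 ok)
  t21 'x' -> {0,2,5}, take 2 (5->2 ok)

0,4,2,1,5,3,1,5,1,5,2,3,3,1,0,5,2,1,5,0,5,2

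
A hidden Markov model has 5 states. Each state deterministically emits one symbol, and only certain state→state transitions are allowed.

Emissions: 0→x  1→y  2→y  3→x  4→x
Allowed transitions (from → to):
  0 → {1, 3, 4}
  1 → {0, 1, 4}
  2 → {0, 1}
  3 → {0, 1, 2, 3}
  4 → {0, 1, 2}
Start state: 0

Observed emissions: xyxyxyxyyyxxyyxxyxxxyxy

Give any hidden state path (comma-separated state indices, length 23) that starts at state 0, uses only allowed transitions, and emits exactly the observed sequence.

0,1,4,1,4,1,0,1,1,1,4,0,1,1,0,4,2,0,4,0,1,0,1

  t0 'x' -> {0,3,4}, take 0 (start)
  t1 'y' -> {1,2}, take 1 (0->1 ok)
  t2 'x' -> {0,3,4}, take 4 (1->4 ok)
  t3 'y' -> {1,2}, take 1 (4->1 ok)
  t4 'x' -> {0,3,4}, take 4 (1->4 ok)
  t5 'y' -> {1,2}, take 1 (4->1 ok)
  t6 'x' -> {0,3,4}, take 0 (1->0 ok)
  t7 'y' -> {1,2}, take 1 (0->1 ok)
  t8 'y' -> {1,2}, take 1 (1->1 ok)
  t9 'y' -> {1,2}, take 1 (1->1 ok)
  t10 'x' -> {0,3,4}, take 4 (1->4 ok)
  t11 'x' -> {0,3,4}, take 0 (4->0 ok)
  t12 'y' -> {1,2}, take 1 (0->1 ok)
  t13 'y' -> {1,2}, take 1 (1->1 ok)
  t14 'x' -> {0,3,4}, take 0 (1->0 ok)
  t15 'x' -> {0,3,4}, take 4 (0->4 ok)
  t16 'y' -> {1,2}, take 2 (4->2 ok)
  t17 'x' -> {0,3,4}, take 0 (2->0 ok)
  t18 'x' -> {0,3,4}, take 4 (0->4 ok)
  t19 'x' -> {0,3,4}, take 0 (4->0 ok)
  t20 'y' -> {1,2}, take 1 (0->1 ok)
  t21 'x' -> {0,3,4}, take 0 (1->0 ok)
  t22 'y' -> {1,2}, take 1 (0->1 ok)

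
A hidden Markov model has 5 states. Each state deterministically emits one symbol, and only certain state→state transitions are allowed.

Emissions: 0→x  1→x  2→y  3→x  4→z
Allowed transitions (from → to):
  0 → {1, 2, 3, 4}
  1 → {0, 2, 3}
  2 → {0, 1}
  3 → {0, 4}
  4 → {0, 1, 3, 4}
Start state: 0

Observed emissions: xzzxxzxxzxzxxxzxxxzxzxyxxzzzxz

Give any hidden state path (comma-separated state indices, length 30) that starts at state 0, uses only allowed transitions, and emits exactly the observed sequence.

  pos 0: x in {0,1,3}, choose 0; start
  pos 1: z in {4}, choose 4; 0->4 ok
  pos 2: z in {4}, choose 4; 4->4 ok
  pos 3: x in {0,1,3}, choose 0; 4->0 ok
  pos 4: x in {0,1,3}, choose 3; 0->3 ok
  pos 5: z in {4}, choose 4; 3->4 ok
  pos 6: x in {0,1,3}, choose 1; 4->1 ok
  pos 7: x in {0,1,3}, choose 0; 1->0 ok
  pos 8: z in {4}, choose 4; 0->4 ok
  pos 9: x in {0,1,3}, choose 3; 4->3 ok
  pos 10: z in {4}, choose 4; 3->4 ok
  pos 11: x in {0,1,3}, choose 0; 4->0 ok
  pos 12: x in {0,1,3}, choose 3; 0->3 ok
  pos 13: x in {0,1,3}, choose 0; 3->0 ok
  pos 14: z in {4}, choose 4; 0->4 ok
  pos 15: x in {0,1,3}, choose 1; 4->1 ok
  pos 16: x in {0,1,3}, choose 0; 1->0 ok
  pos 17: x in {0,1,3}, choose 3; 0->3 ok
  pos 18: z in {4}, choose 4; 3->4 ok
  pos 19: x in {0,1,3}, choose 0; 4->0 ok
  pos 20: z in {4}, choose 4; 0->4 ok
  pos 21: x in {0,1,3}, choose 1; 4->1 ok
  pos 22: y in {2}, choose 2; 1->2 ok
  pos 23: x in {0,1,3}, choose 0; 2->0 ok
  pos 24: x in {0,1,3}, choose 3; 0->3 ok
  pos 25: z in {4}, choose 4; 3->4 ok
  pos 26: z in {4}, choose 4; 4->4 ok
  pos 27: z in {4}, choose 4; 4->4 ok
  pos 28: x in {0,1,3}, choose 0; 4->0 ok
  pos 29: z in {4}, choose 4; 0->4 ok

0,4,4,0,3,4,1,0,4,3,4,0,3,0,4,1,0,3,4,0,4,1,2,0,3,4,4,4,0,4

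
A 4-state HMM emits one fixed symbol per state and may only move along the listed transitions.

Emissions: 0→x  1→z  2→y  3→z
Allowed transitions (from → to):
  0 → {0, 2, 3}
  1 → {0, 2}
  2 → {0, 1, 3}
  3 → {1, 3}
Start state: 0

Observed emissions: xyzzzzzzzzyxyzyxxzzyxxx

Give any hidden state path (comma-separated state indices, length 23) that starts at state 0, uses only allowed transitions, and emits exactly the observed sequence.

0,2,3,3,3,3,3,3,3,1,2,0,2,1,2,0,0,3,1,2,0,0,0

  0: obs=x cand={0} pick 0 [start]
  1: obs=y cand={2} pick 2 [0->2 ok]
  2: obs=z cand={1,3} pick 3 [2->3 ok]
  3: obs=z cand={1,3} pick 3 [3->3 ok]
  4: obs=z cand={1,3} pick 3 [3->3 ok]
  5: obs=z cand={1,3} pick 3 [3->3 ok]
  6: obs=z cand={1,3} pick 3 [3->3 ok]
  7: obs=z cand={1,3} pick 3 [3->3 ok]
  8: obs=z cand={1,3} pick 3 [3->3 ok]
  9: obs=z cand={1,3} pick 1 [3->1 ok]
  10: obs=y cand={2} pick 2 [1->2 ok]
  11: obs=x cand={0} pick 0 [2->0 ok]
  12: obs=y cand={2} pick 2 [0->2 ok]
  13: obs=z cand={1,3} pick 1 [2->1 ok]
  14: obs=y cand={2} pick 2 [1->2 ok]
  15: obs=x cand={0} pick 0 [2->0 ok]
  16: obs=x cand={0} pick 0 [0->0 ok]
  17: obs=z cand={1,3} pick 3 [0->3 ok]
  18: obs=z cand={1,3} pick 1 [3->1 ok]
  19: obs=y cand={2} pick 2 [1->2 ok]
  20: obs=x cand={0} pick 0 [2->0 ok]
  21: obs=x cand={0} pick 0 [0->0 ok]
  22: obs=x cand={0} pick 0 [0->0 ok]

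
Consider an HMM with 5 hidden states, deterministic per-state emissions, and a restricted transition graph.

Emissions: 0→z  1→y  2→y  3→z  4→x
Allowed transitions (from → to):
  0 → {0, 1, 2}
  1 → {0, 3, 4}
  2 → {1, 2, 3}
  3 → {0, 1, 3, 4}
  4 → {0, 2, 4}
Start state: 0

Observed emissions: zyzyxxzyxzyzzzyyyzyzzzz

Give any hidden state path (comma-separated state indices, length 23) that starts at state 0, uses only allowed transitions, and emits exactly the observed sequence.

0,1,3,1,4,4,0,1,4,0,2,3,3,0,2,2,1,0,1,3,3,3,0

  0: obs=z cand={0,3} pick 0 [start]
  1: obs=y cand={1,2} pick 1 [0->1 ok]
  2: obs=z cand={0,3} pick 3 [1->3 ok]
  3: obs=y cand={1,2} pick 1 [3->1 ok]
  4: obs=x cand={4} pick 4 [1->4 ok]
  5: obs=x cand={4} pick 4 [4->4 ok]
  6: obs=z cand={0,3} pick 0 [4->0 ok]
  7: obs=y cand={1,2} pick 1 [0->1 ok]
  8: obs=x cand={4} pick 4 [1->4 ok]
  9: obs=z cand={0,3} pick 0 [4->0 ok]
  10: obs=y cand={1,2} pick 2 [0->2 ok]
  11: obs=z cand={0,3} pick 3 [2->3 ok]
  12: obs=z cand={0,3} pick 3 [3->3 ok]
  13: obs=z cand={0,3} pick 0 [3->0 ok]
  14: obs=y cand={1,2} pick 2 [0->2 ok]
  15: obs=y cand={1,2} pick 2 [2->2 ok]
  16: obs=y cand={1,2} pick 1 [2->1 ok]
  17: obs=z cand={0,3} pick 0 [1->0 ok]
  18: obs=y cand={1,2} pick 1 [0->1 ok]
  19: obs=z cand={0,3} pick 3 [1->3 ok]
  20: obs=z cand={0,3} pick 3 [3->3 ok]
  21: obs=z cand={0,3} pick 3 [3->3 ok]
  22: obs=z cand={0,3} pick 0 [3->0 ok]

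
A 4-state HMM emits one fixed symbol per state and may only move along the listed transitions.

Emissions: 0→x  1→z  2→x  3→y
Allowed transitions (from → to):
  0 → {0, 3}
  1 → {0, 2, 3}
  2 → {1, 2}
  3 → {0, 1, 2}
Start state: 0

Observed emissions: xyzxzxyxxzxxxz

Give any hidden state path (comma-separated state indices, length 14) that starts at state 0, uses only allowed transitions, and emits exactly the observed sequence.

  0: obs=x cand={0,2} pick 0 [start]
  1: obs=y cand={3} pick 3 [0->3 ok]
  2: obs=z cand={1} pick 1 [3->1 ok]
  3: obs=x cand={0,2} pick 2 [1->2 ok]
  4: obs=z cand={1} pick 1 [2->1 ok]
  5: obs=x cand={0,2} pick 0 [1->0 ok]
  6: obs=y cand={3} pick 3 [0->3 ok]
  7: obs=x cand={0,2} pick 2 [3->2 ok]
  8: obs=x cand={0,2} pick 2 [2->2 ok]
  9: obs=z cand={1} pick 1 [2->1 ok]
  10: obs=x cand={0,2} pick 2 [1->2 ok]
  11: obs=x cand={0,2} pick 2 [2->2 ok]
  12: obs=x cand={0,2} pick 2 [2->2 ok]
  13: obs=z cand={1} pick 1 [2->1 ok]

0,3,1,2,1,0,3,2,2,1,2,2,2,1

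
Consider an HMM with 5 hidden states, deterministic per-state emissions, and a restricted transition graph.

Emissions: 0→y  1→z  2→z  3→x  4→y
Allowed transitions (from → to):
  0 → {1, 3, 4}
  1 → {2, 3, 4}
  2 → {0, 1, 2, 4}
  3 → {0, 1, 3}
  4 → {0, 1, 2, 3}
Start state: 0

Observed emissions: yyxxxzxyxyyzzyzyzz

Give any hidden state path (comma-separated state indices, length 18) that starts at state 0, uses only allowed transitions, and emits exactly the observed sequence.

0,4,3,3,3,1,3,0,3,0,4,2,1,4,2,4,2,2

  pos 0: y in {0,4}, choose 0; start
  pos 1: y in {0,4}, choose 4; 0->4 ok
  pos 2: x in {3}, choose 3; 4->3 ok
  pos 3: x in {3}, choose 3; 3->3 ok
  pos 4: x in {3}, choose 3; 3->3 ok
  pos 5: z in {1,2}, choose 1; 3->1 ok
  pos 6: x in {3}, choose 3; 1->3 ok
  pos 7: y in {0,4}, choose 0; 3->0 ok
  pos 8: x in {3}, choose 3; 0->3 ok
  pos 9: y in {0,4}, choose 0; 3->0 ok
  pos 10: y in {0,4}, choose 4; 0->4 ok
  pos 11: z in {1,2}, choose 2; 4->2 ok
  pos 12: z in {1,2}, choose 1; 2->1 ok
  pos 13: y in {0,4}, choose 4; 1->4 ok
  pos 14: z in {1,2}, choose 2; 4->2 ok
  pos 15: y in {0,4}, choose 4; 2->4 ok
  pos 16: z in {1,2}, choose 2; 4->2 ok
  pos 17: z in {1,2}, choose 2; 2->2 ok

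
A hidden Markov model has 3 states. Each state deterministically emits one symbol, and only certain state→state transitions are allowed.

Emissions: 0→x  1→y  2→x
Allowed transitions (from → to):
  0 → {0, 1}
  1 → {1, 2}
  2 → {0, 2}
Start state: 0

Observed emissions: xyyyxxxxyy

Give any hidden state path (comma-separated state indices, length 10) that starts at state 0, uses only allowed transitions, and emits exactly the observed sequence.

  [0] x  {0,2}  => 0  start
  [1] y  {1}  => 1  0->1 ok
  [2] y  {1}  => 1  1->1 ok
  [3] y  {1}  => 1  1->1 ok
  [4] x  {0,2}  => 2  1->2 ok
  [5] x  {0,2}  => 2  2->2 ok
  [6] x  {0,2}  => 2  2->2 ok
  [7] x  {0,2}  => 0  2->0 ok
  [8] y  {1}  => 1  0->1 ok
  [9] y  {1}  => 1  1->1 ok

0,1,1,1,2,2,2,0,1,1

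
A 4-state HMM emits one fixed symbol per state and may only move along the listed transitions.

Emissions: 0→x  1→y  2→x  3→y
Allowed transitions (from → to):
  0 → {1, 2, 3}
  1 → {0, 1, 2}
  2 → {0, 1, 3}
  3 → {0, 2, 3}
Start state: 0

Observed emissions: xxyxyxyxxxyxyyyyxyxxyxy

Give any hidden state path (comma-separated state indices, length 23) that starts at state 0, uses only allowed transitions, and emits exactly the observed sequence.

  t0 'x' -> {0,2}, take 0 (start)
  t1 'x' -> {0,2}, take 2 (0->2 ok)
  t2 'y' -> {1,3}, take 3 (2->3 ok)
  t3 'x' -> {0,2}, take 2 (3->2 ok)
  t4 'y' -> {1,3}, take 1 (2->1 ok)
  t5 'x' -> {0,2}, take 0 (1->0 ok)
  t6 'y' -> {1,3}, take 1 (0->1 ok)
  t7 'x' -> {0,2}, take 0 (1->0 ok)
  t8 'x' -> {0,2}, take 2 (0->2 ok)
  t9 'x' -> {0,2}, take 0 (2->0 ok)
  t10 'y' -> {1,3}, take 3 (0->3 ok)
  t11 'x' -> {0,2}, take 0 (3->0 ok)
  t12 'y' -> {1,3}, take 3 (0->3 ok)
  t13 'y' -> {1,3}, take 3 (3->3 ok)
  t14 'y' -> {1,3}, take 3 (3->3 ok)
  t15 'y' -> {1,3}, take 3 (3->3 ok)
  t16 'x' -> {0,2}, take 2 (3->2 ok)
  t17 'y' -> {1,3}, take 3 (2->3 ok)
  t18 'x' -> {0,2}, take 2 (3->2 ok)
  t19 'x' -> {0,2}, take 0 (2->0 ok)
  t20 'y' -> {1,3}, take 1 (0->1 ok)
  t21 'x' -> {0,2}, take 0 (1->0 ok)
  t22 'y' -> {1,3}, take 1 (0->1 ok)

0,2,3,2,1,0,1,0,2,0,3,0,3,3,3,3,2,3,2,0,1,0,1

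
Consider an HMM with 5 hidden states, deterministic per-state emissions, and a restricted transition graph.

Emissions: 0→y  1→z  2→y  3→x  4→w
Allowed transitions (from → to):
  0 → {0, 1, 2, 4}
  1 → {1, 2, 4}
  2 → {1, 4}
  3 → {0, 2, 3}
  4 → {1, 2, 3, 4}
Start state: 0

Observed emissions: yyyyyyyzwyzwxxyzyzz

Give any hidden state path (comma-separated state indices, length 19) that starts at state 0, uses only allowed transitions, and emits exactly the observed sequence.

0,0,0,0,0,0,2,1,4,2,1,4,3,3,2,1,2,1,1

  0: obs=y cand={0,2} pick 0 [start]
  1: obs=y cand={0,2} pick 0 [0->0 ok]
  2: obs=y cand={0,2} pick 0 [0->0 ok]
  3: obs=y cand={0,2} pick 0 [0->0 ok]
  4: obs=y cand={0,2} pick 0 [0->0 ok]
  5: obs=y cand={0,2} pick 0 [0->0 ok]
  6: obs=y cand={0,2} pick 2 [0->2 ok]
  7: obs=z cand={1} pick 1 [2->1 ok]
  8: obs=w cand={4} pick 4 [1->4 ok]
  9: obs=y cand={0,2} pick 2 [4->2 ok]
  10: obs=z cand={1} pick 1 [2->1 ok]
  11: obs=w cand={4} pick 4 [1->4 ok]
  12: obs=x cand={3} pick 3 [4->3 ok]
  13: obs=x cand={3} pick 3 [3->3 ok]
  14: obs=y cand={0,2} pick 2 [3->2 ok]
  15: obs=z cand={1} pick 1 [2->1 ok]
  16: obs=y cand={0,2} pick 2 [1->2 ok]
  17: obs=z cand={1} pick 1 [2->1 ok]
  18: obs=z cand={1} pick 1 [1->1 ok]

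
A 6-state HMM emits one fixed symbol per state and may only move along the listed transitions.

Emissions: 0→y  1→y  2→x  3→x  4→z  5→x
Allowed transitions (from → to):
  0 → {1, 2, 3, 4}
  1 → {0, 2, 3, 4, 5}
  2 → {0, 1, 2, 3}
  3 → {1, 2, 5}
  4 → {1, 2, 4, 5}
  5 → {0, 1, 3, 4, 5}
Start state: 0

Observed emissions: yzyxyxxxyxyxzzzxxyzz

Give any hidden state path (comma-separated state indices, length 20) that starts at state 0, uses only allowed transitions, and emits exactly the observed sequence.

  t0 'y' -> {0,1}, take 0 (start)
  t1 'z' -> {4}, take 4 (0->4 ok)
  t2 'y' -> {0,1}, take 1 (4->1 ok)
  t3 'x' -> {2,3,5}, take 2 (1->2 ok)
  t4 'y' -> {0,1}, take 0 (2->0 ok)
  t5 'x' -> {2,3,5}, take 2 (0->2 ok)
  t6 'x' -> {2,3,5}, take 3 (2->3 ok)
  t7 'x' -> {2,3,5}, take 2 (3->2 ok)
  t8 'y' -> {0,1}, take 0 (2->0 ok)
  t9 'x' -> {2,3,5}, take 3 (0->3 ok)
  t10 'y' -> {0,1}, take 1 (3->1 ok)
  t11 'x' -> {2,3,5}, take 5 (1->5 ok)
  t12 'z' -> {4}, take 4 (5->4 ok)
  t13 'z' -> {4}, take 4 (4->4 ok)
  t14 'z' -> {4}, take 4 (4->4 ok)
  t15 'x' -> {2,3,5}, take 2 (4->2 ok)
  t16 'x' -> {2,3,5}, take 3 (2->3 ok)
  t17 'y' -> {0,1}, take 1 (3->1 ok)
  t18 'z' -> {4}, take 4 (1->4 ok)
  t19 'z' -> {4}, take 4 (4->4 ok)

0,4,1,2,0,2,3,2,0,3,1,5,4,4,4,2,3,1,4,4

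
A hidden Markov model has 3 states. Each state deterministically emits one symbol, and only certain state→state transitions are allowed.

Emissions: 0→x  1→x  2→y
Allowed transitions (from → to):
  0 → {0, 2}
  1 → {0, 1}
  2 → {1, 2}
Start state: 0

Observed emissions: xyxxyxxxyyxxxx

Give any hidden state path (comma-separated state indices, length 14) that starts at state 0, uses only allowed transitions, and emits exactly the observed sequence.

0,2,1,0,2,1,1,0,2,2,1,1,1,0

  t0 'x' -> {0,1}, take 0 (start)
  t1 'y' -> {2}, take 2 (0->2 ok)
  t2 'x' -> {0,1}, take 1 (2->1 ok)
  t3 'x' -> {0,1}, take 0 (1->0 ok)
  t4 'y' -> {2}, take 2 (0->2 ok)
  t5 'x' -> {0,1}, take 1 (2->1 ok)
  t6 'x' -> {0,1}, take 1 (1->1 ok)
  t7 'x' -> {0,1}, take 0 (1->0 ok)
  t8 'y' -> {2}, take 2 (0->2 ok)
  t9 'y' -> {2}, take 2 (2->2 ok)
  t10 'x' -> {0,1}, take 1 (2->1 ok)
  t11 'x' -> {0,1}, take 1 (1->1 ok)
  t12 'x' -> {0,1}, take 1 (1->1 ok)
  t13 'x' -> {0,1}, take 0 (1->0 ok)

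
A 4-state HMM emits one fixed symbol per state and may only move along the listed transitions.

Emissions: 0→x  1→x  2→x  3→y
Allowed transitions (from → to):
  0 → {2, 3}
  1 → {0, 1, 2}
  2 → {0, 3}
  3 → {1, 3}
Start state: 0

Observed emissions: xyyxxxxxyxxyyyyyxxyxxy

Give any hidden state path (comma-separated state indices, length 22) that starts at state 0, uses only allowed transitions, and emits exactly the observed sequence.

  [0] x  {0,1,2}  => 0  start
  [1] y  {3}  => 3  0->3 ok
  [2] y  {3}  => 3  3->3 ok
  [3] x  {0,1,2}  => 1  3->1 ok
  [4] x  {0,1,2}  => 1  1->1 ok
  [5] x  {0,1,2}  => 1  1->1 ok
  [6] x  {0,1,2}  => 1  1->1 ok
  [7] x  {0,1,2}  => 0  1->0 ok
  [8] y  {3}  => 3  0->3 ok
  [9] x  {0,1,2}  => 1  3->1 ok
  [10] x  {0,1,2}  => 0  1->0 ok
  [11] y  {3}  => 3  0->3 ok
  [12] y  {3}  => 3  3->3 ok
  [13] y  {3}  => 3  3->3 ok
  [14] y  {3}  => 3  3->3 ok
  [15] y  {3}  => 3  3->3 ok
  [16] x  {0,1,2}  => 1  3->1 ok
  [17] x  {0,1,2}  => 0  1->0 ok
  [18] y  {3}  => 3  0->3 ok
  [19] x  {0,1,2}  => 1  3->1 ok
  [20] x  {0,1,2}  => 0  1->0 ok
  [21] y  {3}  => 3  0->3 ok

0,3,3,1,1,1,1,0,3,1,0,3,3,3,3,3,1,0,3,1,0,3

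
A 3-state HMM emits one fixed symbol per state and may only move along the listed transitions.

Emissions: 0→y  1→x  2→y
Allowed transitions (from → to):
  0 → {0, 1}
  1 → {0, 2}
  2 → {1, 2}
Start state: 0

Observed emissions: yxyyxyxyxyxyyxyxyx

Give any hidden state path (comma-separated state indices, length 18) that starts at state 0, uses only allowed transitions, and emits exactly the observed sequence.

  [0] y  {0,2}  => 0  start
  [1] x  {1}  => 1  0->1 ok
  [2] y  {0,2}  => 0  1->0 ok
  [3] y  {0,2}  => 0  0->0 ok
  [4] x  {1}  => 1  0->1 ok
  [5] y  {0,2}  => 2  1->2 ok
  [6] x  {1}  => 1  2->1 ok
  [7] y  {0,2}  => 2  1->2 ok
  [8] x  {1}  => 1  2->1 ok
  [9] y  {0,2}  => 0  1->0 ok
  [10] x  {1}  => 1  0->1 ok
  [11] y  {0,2}  => 0  1->0 ok
  [12] y  {0,2}  => 0  0->0 ok
  [13] x  {1}  => 1  0->1 ok
  [14] y  {0,2}  => 0  1->0 ok
  [15] x  {1}  => 1  0->1 ok
  [16] y  {0,2}  => 2  1->2 ok
  [17] x  {1}  => 1  2->1 ok

0,1,0,0,1,2,1,2,1,0,1,0,0,1,0,1,2,1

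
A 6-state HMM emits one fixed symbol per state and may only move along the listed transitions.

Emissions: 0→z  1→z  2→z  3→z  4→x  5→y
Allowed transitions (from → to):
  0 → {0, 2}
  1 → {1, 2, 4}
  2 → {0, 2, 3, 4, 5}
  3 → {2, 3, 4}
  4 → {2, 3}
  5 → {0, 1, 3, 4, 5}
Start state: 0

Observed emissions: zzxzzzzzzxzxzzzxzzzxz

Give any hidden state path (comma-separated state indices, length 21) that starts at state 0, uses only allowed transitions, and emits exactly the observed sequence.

0,2,4,3,3,3,3,3,3,4,2,4,3,2,2,4,2,2,2,4,3

  [0] z  {0,1,2,3}  => 0  start
  [1] z  {0,1,2,3}  => 2  0->2 ok
  [2] x  {4}  => 4  2->4 ok
  [3] z  {0,1,2,3}  => 3  4->3 ok
  [4] z  {0,1,2,3}  => 3  3->3 ok
  [5] z  {0,1,2,3}  => 3  3->3 ok
  [6] z  {0,1,2,3}  => 3  3->3 ok
  [7] z  {0,1,2,3}  => 3  3->3 ok
  [8] z  {0,1,2,3}  => 3  3->3 ok
  [9] x  {4}  => 4  3->4 ok
  [10] z  {0,1,2,3}  => 2  4->2 ok
  [11] x  {4}  => 4  2->4 ok
  [12] z  {0,1,2,3}  => 3  4->3 ok
  [13] z  {0,1,2,3}  => 2  3->2 ok
  [14] z  {0,1,2,3}  => 2  2->2 ok
  [15] x  {4}  => 4  2->4 ok
  [16] z  {0,1,2,3}  => 2  4->2 ok
  [17] z  {0,1,2,3}  => 2  2->2 ok
  [18] z  {0,1,2,3}  => 2  2->2 ok
  [19] x  {4}  => 4  2->4 ok
  [20] z  {0,1,2,3}  => 3  4->3 ok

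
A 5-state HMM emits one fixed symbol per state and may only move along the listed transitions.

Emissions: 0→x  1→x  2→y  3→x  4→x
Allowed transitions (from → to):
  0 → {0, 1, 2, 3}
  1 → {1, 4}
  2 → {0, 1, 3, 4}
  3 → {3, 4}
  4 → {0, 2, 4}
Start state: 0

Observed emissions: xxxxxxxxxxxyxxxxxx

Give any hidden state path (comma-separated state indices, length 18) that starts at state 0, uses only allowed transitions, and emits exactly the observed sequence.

  [0] x  {0,1,3,4}  => 0  start
  [1] x  {0,1,3,4}  => 0  0->0 ok
  [2] x  {0,1,3,4}  => 1  0->1 ok
  [3] x  {0,1,3,4}  => 4  1->4 ok
  [4] x  {0,1,3,4}  => 4  4->4 ok
  [5] x  {0,1,3,4}  => 4  4->4 ok
  [6] x  {0,1,3,4}  => 0  4->0 ok
  [7] x  {0,1,3,4}  => 3  0->3 ok
  [8] x  {0,1,3,4}  => 4  3->4 ok
  [9] x  {0,1,3,4}  => 4  4->4 ok
  [10] x  {0,1,3,4}  => 0  4->0 ok
  [11] y  {2}  => 2  0->2 ok
  [12] x  {0,1,3,4}  => 3  2->3 ok
  [13] x  {0,1,3,4}  => 3  3->3 ok
  [14] x  {0,1,3,4}  => 3  3->3 ok
  [15] x  {0,1,3,4}  => 3  3->3 ok
  [16] x  {0,1,3,4}  => 3  3->3 ok
  [17] x  {0,1,3,4}  => 4  3->4 ok

0,0,1,4,4,4,0,3,4,4,0,2,3,3,3,3,3,4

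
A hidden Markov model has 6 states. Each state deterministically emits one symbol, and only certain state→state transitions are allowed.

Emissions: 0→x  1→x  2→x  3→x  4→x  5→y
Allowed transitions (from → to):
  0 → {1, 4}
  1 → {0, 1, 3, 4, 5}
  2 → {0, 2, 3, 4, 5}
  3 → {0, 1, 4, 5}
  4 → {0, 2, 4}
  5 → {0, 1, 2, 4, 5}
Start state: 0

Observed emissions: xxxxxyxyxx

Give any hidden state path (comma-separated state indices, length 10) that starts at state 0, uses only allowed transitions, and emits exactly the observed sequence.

0,4,0,4,2,5,1,5,2,3

  [0] x  {0,1,2,3,4}  => 0  start
  [1] x  {0,1,2,3,4}  => 4  0->4 ok
  [2] x  {0,1,2,3,4}  => 0  4->0 ok
  [3] x  {0,1,2,3,4}  => 4  0->4 ok
  [4] x  {0,1,2,3,4}  => 2  4->2 ok
  [5] y  {5}  => 5  2->5 ok
  [6] x  {0,1,2,3,4}  => 1  5->1 ok
  [7] y  {5}  => 5  1->5 ok
  [8] x  {0,1,2,3,4}  => 2  5->2 ok
  [9] x  {0,1,2,3,4}  => 3  2->3 ok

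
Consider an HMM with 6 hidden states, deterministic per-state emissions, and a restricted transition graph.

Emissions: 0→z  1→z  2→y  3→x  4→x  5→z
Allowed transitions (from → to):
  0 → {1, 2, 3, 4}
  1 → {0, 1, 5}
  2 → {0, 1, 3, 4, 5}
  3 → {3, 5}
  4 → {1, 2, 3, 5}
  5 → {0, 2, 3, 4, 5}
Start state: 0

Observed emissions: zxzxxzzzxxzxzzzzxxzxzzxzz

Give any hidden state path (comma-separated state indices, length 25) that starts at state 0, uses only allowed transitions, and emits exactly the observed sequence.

  t0 'z' -> {0,1,5}, take 0 (start)
  t1 'x' -> {3,4}, take 3 (0->3 ok)
  t2 'z' -> {0,1,5}, take 5 (3->5 ok)
  t3 'x' -> {3,4}, take 3 (5->3 ok)
  t4 'x' -> {3,4}, take 3 (3->3 ok)
  t5 'z' -> {0,1,5}, take 5 (3->5 ok)
  t6 'z' -> {0,1,5}, take 5 (5->5 ok)
  t7 'z' -> {0,1,5}, take 5 (5->5 ok)
  t8 'x' -> {3,4}, take 3 (5->3 ok)
  t9 'x' -> {3,4}, take 3 (3->3 ok)
  t10 'z' -> {0,1,5}, take 5 (3->5 ok)
  t11 'x' -> {3,4}, take 4 (5->4 ok)
  t12 'z' -> {0,1,5}, take 1 (4->1 ok)
  t13 'z' -> {0,1,5}, take 0 (1->0 ok)
  t14 'z' -> {0,1,5}, take 1 (0->1 ok)
  t15 'z' -> {0,1,5}, take 0 (1->0 ok)
  t16 'x' -> {3,4}, take 4 (0->4 ok)
  t17 'x' -> {3,4}, take 3 (4->3 ok)
  t18 'z' -> {0,1,5}, take 5 (3->5 ok)
  t19 'x' -> {3,4}, take 3 (5->3 ok)
  t20 'z' -> {0,1,5}, take 5 (3->5 ok)
  t21 'z' -> {0,1,5}, take 5 (5->5 ok)
  t22 'x' -> {3,4}, take 3 (5->3 ok)
  t23 'z' -> {0,1,5}, take 5 (3->5 ok)
  t24 'z' -> {0,1,5}, take 5 (5->5 ok)

0,3,5,3,3,5,5,5,3,3,5,4,1,0,1,0,4,3,5,3,5,5,3,5,5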